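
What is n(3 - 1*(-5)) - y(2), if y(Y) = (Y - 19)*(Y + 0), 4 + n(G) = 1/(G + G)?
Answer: 481/16 ≈ 30.063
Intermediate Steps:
n(G) = -4 + 1/(2*G) (n(G) = -4 + 1/(G + G) = -4 + 1/(2*G))
y(Y) = Y*(-19 + Y) (y(Y) = (-19 + Y)*Y = Y*(-19 + Y))
n(3 - 1*(-5)) - y(2) = (-4 + 1/(2*(3 - 1*(-5)))) - 2*(-19 + 2) = (-4 + 1/(2*(3 + 5))) - 2*(-17) = (-4 + (½)/8) - 1*(-34) = (-4 + (½)*(⅛)) + 34 = (-4 + 1/16) + 34 = -63/16 + 34 = 481/16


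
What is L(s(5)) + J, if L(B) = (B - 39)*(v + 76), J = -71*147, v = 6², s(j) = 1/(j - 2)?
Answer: -44303/3 ≈ -14768.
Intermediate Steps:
s(j) = 1/(-2 + j)
v = 36
J = -10437
L(B) = -4368 + 112*B (L(B) = (B - 39)*(36 + 76) = (-39 + B)*112 = -4368 + 112*B)
L(s(5)) + J = (-4368 + 112/(-2 + 5)) - 10437 = (-4368 + 112/3) - 10437 = -12992/3 - 10437 = -44303/3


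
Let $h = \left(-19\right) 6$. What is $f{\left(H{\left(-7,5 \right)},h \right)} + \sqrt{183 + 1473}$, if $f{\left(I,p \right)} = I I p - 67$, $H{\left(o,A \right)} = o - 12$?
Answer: $-41221 + 6 \sqrt{46} \approx -41180.0$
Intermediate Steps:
$h = -114$
$H{\left(o,A \right)} = -12 + o$ ($H{\left(o,A \right)} = o - 12 = -12 + o$)
$f{\left(I,p \right)} = -67 + p I^{2}$ ($f{\left(I,p \right)} = I^{2} p - 67 = p I^{2} - 67 = -67 + p I^{2}$)
$f{\left(H{\left(-7,5 \right)},h \right)} + \sqrt{183 + 1473} = \left(-67 - 114 \left(-12 - 7\right)^{2}\right) + \sqrt{183 + 1473} = \left(-67 - 114 \left(-19\right)^{2}\right) + \sqrt{1656} = \left(-67 - 41154\right) + 6 \sqrt{46} = -41221 + 6 \sqrt{46}$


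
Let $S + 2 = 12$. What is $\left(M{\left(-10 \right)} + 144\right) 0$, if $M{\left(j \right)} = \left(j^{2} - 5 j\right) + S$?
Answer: $0$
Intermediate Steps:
$S = 10$ ($S = -2 + 12 = 10$)
$M{\left(j \right)} = 10 + j^{2} - 5 j$ ($M{\left(j \right)} = \left(j^{2} - 5 j\right) + 10 = 10 + j^{2} - 5 j$)
$\left(M{\left(-10 \right)} + 144\right) 0 = \left(\left(10 + \left(-10\right)^{2} - -50\right) + 144\right) 0 = \left(\left(10 + 100 + 50\right) + 144\right) 0 = \left(160 + 144\right) 0 = 304 \cdot 0 = 0$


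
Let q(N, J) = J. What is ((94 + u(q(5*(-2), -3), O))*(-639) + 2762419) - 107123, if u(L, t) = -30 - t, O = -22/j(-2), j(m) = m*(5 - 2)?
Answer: 2616743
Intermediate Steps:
j(m) = 3*m (j(m) = m*3 = 3*m)
O = 11/3 (O = -22/(3*(-2)) = -22/(-6) = -22*(-⅙) = 11/3 ≈ 3.6667)
((94 + u(q(5*(-2), -3), O))*(-639) + 2762419) - 107123 = ((94 + (-30 - 1*11/3))*(-639) + 2762419) - 107123 = ((94 + (-30 - 11/3))*(-639) + 2762419) - 107123 = ((94 - 101/3)*(-639) + 2762419) - 107123 = ((181/3)*(-639) + 2762419) - 107123 = (-38553 + 2762419) - 107123 = 2723866 - 107123 = 2616743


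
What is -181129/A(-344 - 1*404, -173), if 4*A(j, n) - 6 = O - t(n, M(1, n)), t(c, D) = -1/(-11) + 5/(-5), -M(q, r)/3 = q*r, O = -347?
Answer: 7969676/3741 ≈ 2130.4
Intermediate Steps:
M(q, r) = -3*q*r
t(c, D) = -10/11 (t(c, D) = -1*(-1/11) + 5*(-1/5) = 1/11 - 1 = -10/11)
A(j, n) = -3741/44 (A(j, n) = 3/2 + (-347 - 1*(-10/11))/4 = 3/2 + (-347 + 10/11)/4 = 3/2 + (1/4)*(-3807/11) = 3/2 - 3807/44 = -3741/44)
-181129/A(-344 - 1*404, -173) = -181129/(-3741/44) = -181129*(-44/3741) = 7969676/3741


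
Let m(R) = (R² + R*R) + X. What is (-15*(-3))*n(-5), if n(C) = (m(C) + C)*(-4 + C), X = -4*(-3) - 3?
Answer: -21870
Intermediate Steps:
X = 9 (X = 12 - 3 = 9)
m(R) = 9 + 2*R² (m(R) = (R² + R*R) + 9 = (R² + R²) + 9 = 2*R² + 9 = 9 + 2*R²)
n(C) = (-4 + C)*(9 + C + 2*C²) (n(C) = ((9 + 2*C²) + C)*(-4 + C) = (9 + C + 2*C²)*(-4 + C) = (-4 + C)*(9 + C + 2*C²))
(-15*(-3))*n(-5) = (-15*(-3))*(-36 - 7*(-5)² + 2*(-5)³ + 5*(-5)) = 45*(-36 - 7*25 + 2*(-125) - 25) = 45*(-36 - 175 - 250 - 25) = 45*(-486) = -21870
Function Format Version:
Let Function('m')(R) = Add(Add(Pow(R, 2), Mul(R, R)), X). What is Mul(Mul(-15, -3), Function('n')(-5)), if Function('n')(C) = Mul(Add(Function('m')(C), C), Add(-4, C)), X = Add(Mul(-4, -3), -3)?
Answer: -21870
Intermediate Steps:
X = 9 (X = Add(12, -3) = 9)
Function('m')(R) = Add(9, Mul(2, Pow(R, 2))) (Function('m')(R) = Add(Add(Pow(R, 2), Mul(R, R)), 9) = Add(Add(Pow(R, 2), Pow(R, 2)), 9) = Add(Mul(2, Pow(R, 2)), 9) = Add(9, Mul(2, Pow(R, 2))))
Function('n')(C) = Mul(Add(-4, C), Add(9, C, Mul(2, Pow(C, 2)))) (Function('n')(C) = Mul(Add(Add(9, Mul(2, Pow(C, 2))), C), Add(-4, C)) = Mul(Add(9, C, Mul(2, Pow(C, 2))), Add(-4, C)) = Mul(Add(-4, C), Add(9, C, Mul(2, Pow(C, 2)))))
Mul(Mul(-15, -3), Function('n')(-5)) = Mul(Mul(-15, -3), Add(-36, Mul(-7, Pow(-5, 2)), Mul(2, Pow(-5, 3)), Mul(5, -5))) = Mul(45, Add(-36, Mul(-7, 25), Mul(2, -125), -25)) = Mul(45, Add(-36, -175, -250, -25)) = Mul(45, -486) = -21870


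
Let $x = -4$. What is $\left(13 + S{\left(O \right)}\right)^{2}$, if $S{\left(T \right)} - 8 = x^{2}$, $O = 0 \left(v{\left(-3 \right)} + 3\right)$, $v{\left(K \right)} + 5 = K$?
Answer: $1369$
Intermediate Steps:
$v{\left(K \right)} = -5 + K$
$O = 0$ ($O = 0 \left(\left(-5 - 3\right) + 3\right) = 0 \left(-8 + 3\right) = 0 \left(-5\right) = 0$)
$S{\left(T \right)} = 24$ ($S{\left(T \right)} = 8 + \left(-4\right)^{2} = 8 + 16 = 24$)
$\left(13 + S{\left(O \right)}\right)^{2} = \left(13 + 24\right)^{2} = 37^{2} = 1369$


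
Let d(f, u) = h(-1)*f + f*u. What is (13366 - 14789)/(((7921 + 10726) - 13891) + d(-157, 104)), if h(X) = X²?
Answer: 1423/11729 ≈ 0.12132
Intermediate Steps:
d(f, u) = f + f*u (d(f, u) = (-1)²*f + f*u = 1*f + f*u = f + f*u)
(13366 - 14789)/(((7921 + 10726) - 13891) + d(-157, 104)) = (13366 - 14789)/(((7921 + 10726) - 13891) - 157*(1 + 104)) = -1423/((18647 - 13891) - 157*105) = -1423/(4756 - 16485) = -1423/(-11729) = -1423*(-1/11729) = 1423/11729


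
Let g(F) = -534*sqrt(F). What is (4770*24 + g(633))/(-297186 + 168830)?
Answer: -28620/32089 + 267*sqrt(633)/64178 ≈ -0.78722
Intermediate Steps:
(4770*24 + g(633))/(-297186 + 168830) = (4770*24 - 534*sqrt(633))/(-297186 + 168830) = (114480 - 534*sqrt(633))/(-128356) = (114480 - 534*sqrt(633))*(-1/128356) = -28620/32089 + 267*sqrt(633)/64178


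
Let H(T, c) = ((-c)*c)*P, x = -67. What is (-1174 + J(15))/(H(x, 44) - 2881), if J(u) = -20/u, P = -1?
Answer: 3526/2835 ≈ 1.2437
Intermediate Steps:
H(T, c) = c² (H(T, c) = ((-c)*c)*(-1) = -c²*(-1) = c²)
(-1174 + J(15))/(H(x, 44) - 2881) = (-1174 - 20/15)/(44² - 2881) = (-1174 - 20*1/15)/(1936 - 2881) = (-1174 - 4/3)/(-945) = -3526/3*(-1/945) = 3526/2835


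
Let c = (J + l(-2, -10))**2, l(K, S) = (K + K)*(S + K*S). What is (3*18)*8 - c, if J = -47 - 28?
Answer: -12793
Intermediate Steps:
l(K, S) = 2*K*(S + K*S) (l(K, S) = (2*K)*(S + K*S) = 2*K*(S + K*S))
J = -75
c = 13225 (c = (-75 + 2*(-2)*(-10)*(1 - 2))**2 = (-75 + 2*(-2)*(-10)*(-1))**2 = (-75 - 40)**2 = (-115)**2 = 13225)
(3*18)*8 - c = (3*18)*8 - 1*13225 = 54*8 - 13225 = 432 - 13225 = -12793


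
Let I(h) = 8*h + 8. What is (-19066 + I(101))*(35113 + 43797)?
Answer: -1440107500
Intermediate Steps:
I(h) = 8 + 8*h
(-19066 + I(101))*(35113 + 43797) = (-19066 + (8 + 8*101))*(35113 + 43797) = (-19066 + (8 + 808))*78910 = (-19066 + 816)*78910 = -18250*78910 = -1440107500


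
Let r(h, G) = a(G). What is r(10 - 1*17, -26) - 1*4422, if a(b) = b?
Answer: -4448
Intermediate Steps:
r(h, G) = G
r(10 - 1*17, -26) - 1*4422 = -26 - 1*4422 = -26 - 4422 = -4448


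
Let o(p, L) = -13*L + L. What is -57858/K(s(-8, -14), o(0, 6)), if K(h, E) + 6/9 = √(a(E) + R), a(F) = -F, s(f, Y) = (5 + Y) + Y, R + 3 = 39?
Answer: -86787/242 - 781083*√3/242 ≈ -5949.0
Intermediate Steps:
R = 36 (R = -3 + 39 = 36)
o(p, L) = -12*L
s(f, Y) = 5 + 2*Y
K(h, E) = -⅔ + √(36 - E) (K(h, E) = -⅔ + √(-E + 36) = -⅔ + √(36 - E))
-57858/K(s(-8, -14), o(0, 6)) = -57858/(-⅔ + √(36 - (-12)*6)) = -57858/(-⅔ + √(36 - 1*(-72))) = -57858/(-⅔ + √(36 + 72)) = -57858/(-⅔ + √108) = -57858/(-⅔ + 6*√3)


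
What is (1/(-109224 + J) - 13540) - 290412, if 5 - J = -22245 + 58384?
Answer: -44181854817/145358 ≈ -3.0395e+5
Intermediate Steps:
J = -36134 (J = 5 - (-22245 + 58384) = 5 - 1*36139 = 5 - 36139 = -36134)
(1/(-109224 + J) - 13540) - 290412 = (1/(-109224 - 36134) - 13540) - 290412 = (1/(-145358) - 13540) - 290412 = (-1/145358 - 13540) - 290412 = -1968147321/145358 - 290412 = -44181854817/145358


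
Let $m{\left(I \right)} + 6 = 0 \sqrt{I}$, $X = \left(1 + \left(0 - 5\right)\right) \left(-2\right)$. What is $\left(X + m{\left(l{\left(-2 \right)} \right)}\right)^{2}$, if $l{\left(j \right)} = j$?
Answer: $4$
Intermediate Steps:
$X = 8$ ($X = \left(1 + \left(0 - 5\right)\right) \left(-2\right) = \left(1 - 5\right) \left(-2\right) = \left(-4\right) \left(-2\right) = 8$)
$m{\left(I \right)} = -6$ ($m{\left(I \right)} = -6 + 0 \sqrt{I} = -6 + 0 = -6$)
$\left(X + m{\left(l{\left(-2 \right)} \right)}\right)^{2} = \left(8 - 6\right)^{2} = 2^{2} = 4$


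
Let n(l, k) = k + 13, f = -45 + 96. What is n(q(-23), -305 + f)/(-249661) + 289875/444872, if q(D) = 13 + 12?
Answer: 72477696527/111067188392 ≈ 0.65256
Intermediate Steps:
q(D) = 25
f = 51
n(l, k) = 13 + k
n(q(-23), -305 + f)/(-249661) + 289875/444872 = (13 + (-305 + 51))/(-249661) + 289875/444872 = (13 - 254)*(-1/249661) + 289875*(1/444872) = -241*(-1/249661) + 289875/444872 = 241/249661 + 289875/444872 = 72477696527/111067188392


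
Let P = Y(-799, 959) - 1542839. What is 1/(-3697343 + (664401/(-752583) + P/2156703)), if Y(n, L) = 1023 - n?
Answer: -23523159621/86973227137352609 ≈ -2.7046e-7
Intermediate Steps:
P = -1541017 (P = (1023 - 1*(-799)) - 1542839 = (1023 + 799) - 1542839 = 1822 - 1542839 = -1541017)
1/(-3697343 + (664401/(-752583) + P/2156703)) = 1/(-3697343 + (664401/(-752583) - 1541017/2156703)) = 1/(-3697343 + (664401*(-1/752583) - 1541017*1/2156703)) = 1/(-3697343 + (-9629/10907 - 1541017/2156703)) = 1/(-3697343 - 37574765606/23523159621) = 1/(-86973227137352609/23523159621) = -23523159621/86973227137352609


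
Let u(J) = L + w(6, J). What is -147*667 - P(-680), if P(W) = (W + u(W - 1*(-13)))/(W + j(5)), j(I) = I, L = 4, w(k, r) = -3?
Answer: -66183754/675 ≈ -98050.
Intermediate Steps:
u(J) = 1 (u(J) = 4 - 3 = 1)
P(W) = (1 + W)/(5 + W) (P(W) = (W + 1)/(W + 5) = (1 + W)/(5 + W))
-147*667 - P(-680) = -147*667 - (1 - 680)/(5 - 680) = -98049 - (-679)/(-675) = -98049 - (-1)*(-679)/675 = -98049 - 1*679/675 = -98049 - 679/675 = -66183754/675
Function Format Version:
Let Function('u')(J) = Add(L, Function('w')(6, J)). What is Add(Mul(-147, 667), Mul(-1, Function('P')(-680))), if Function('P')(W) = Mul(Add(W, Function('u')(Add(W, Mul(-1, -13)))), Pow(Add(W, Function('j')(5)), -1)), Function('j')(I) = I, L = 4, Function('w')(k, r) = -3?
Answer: Rational(-66183754, 675) ≈ -98050.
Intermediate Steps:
Function('u')(J) = 1 (Function('u')(J) = Add(4, -3) = 1)
Function('P')(W) = Mul(Pow(Add(5, W), -1), Add(1, W)) (Function('P')(W) = Mul(Add(W, 1), Pow(Add(W, 5), -1)) = Mul(Add(1, W), Pow(Add(5, W), -1)) = Mul(Pow(Add(5, W), -1), Add(1, W)))
Add(Mul(-147, 667), Mul(-1, Function('P')(-680))) = Add(Mul(-147, 667), Mul(-1, Mul(Pow(Add(5, -680), -1), Add(1, -680)))) = Add(-98049, Mul(-1, Mul(Pow(-675, -1), -679))) = Add(-98049, Mul(-1, Mul(Rational(-1, 675), -679))) = Add(-98049, Mul(-1, Rational(679, 675))) = Add(-98049, Rational(-679, 675)) = Rational(-66183754, 675)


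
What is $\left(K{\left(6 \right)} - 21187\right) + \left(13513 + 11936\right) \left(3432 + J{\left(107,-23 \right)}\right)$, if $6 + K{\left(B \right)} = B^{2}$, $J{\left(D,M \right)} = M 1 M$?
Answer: $100782332$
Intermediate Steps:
$J{\left(D,M \right)} = M^{2}$ ($J{\left(D,M \right)} = M M = M^{2}$)
$K{\left(B \right)} = -6 + B^{2}$
$\left(K{\left(6 \right)} - 21187\right) + \left(13513 + 11936\right) \left(3432 + J{\left(107,-23 \right)}\right) = \left(\left(-6 + 6^{2}\right) - 21187\right) + \left(13513 + 11936\right) \left(3432 + \left(-23\right)^{2}\right) = \left(\left(-6 + 36\right) - 21187\right) + 25449 \left(3432 + 529\right) = \left(30 - 21187\right) + 25449 \cdot 3961 = -21157 + 100803489 = 100782332$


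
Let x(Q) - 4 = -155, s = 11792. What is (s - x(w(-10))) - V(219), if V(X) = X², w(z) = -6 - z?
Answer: -36018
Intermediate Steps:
x(Q) = -151 (x(Q) = 4 - 155 = -151)
(s - x(w(-10))) - V(219) = (11792 - 1*(-151)) - 1*219² = (11792 + 151) - 1*47961 = 11943 - 47961 = -36018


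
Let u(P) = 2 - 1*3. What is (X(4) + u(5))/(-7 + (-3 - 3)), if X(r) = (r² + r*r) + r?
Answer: -35/13 ≈ -2.6923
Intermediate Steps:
u(P) = -1 (u(P) = 2 - 3 = -1)
X(r) = r + 2*r² (X(r) = (r² + r²) + r = 2*r² + r = r + 2*r²)
(X(4) + u(5))/(-7 + (-3 - 3)) = (4*(1 + 2*4) - 1)/(-7 + (-3 - 3)) = (4*(1 + 8) - 1)/(-7 - 6) = (4*9 - 1)/(-13) = -(36 - 1)/13 = -1/13*35 = -35/13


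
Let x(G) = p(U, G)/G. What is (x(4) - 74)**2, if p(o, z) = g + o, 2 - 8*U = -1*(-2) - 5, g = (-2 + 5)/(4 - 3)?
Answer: 5470921/1024 ≈ 5342.7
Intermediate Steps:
g = 3 (g = 3/1 = 3*1 = 3)
U = 5/8 (U = 1/4 - (-1*(-2) - 5)/8 = 1/4 - (2 - 5)/8 = 1/4 - 1/8*(-3) = 1/4 + 3/8 = 5/8 ≈ 0.62500)
p(o, z) = 3 + o
x(G) = 29/(8*G) (x(G) = (3 + 5/8)/G = 29/(8*G))
(x(4) - 74)**2 = ((29/8)/4 - 74)**2 = ((29/8)*(1/4) - 74)**2 = (29/32 - 74)**2 = (-2339/32)**2 = 5470921/1024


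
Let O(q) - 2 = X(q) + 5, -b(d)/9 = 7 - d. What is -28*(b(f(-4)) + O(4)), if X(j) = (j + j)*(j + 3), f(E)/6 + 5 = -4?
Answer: 13608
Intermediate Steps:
f(E) = -54 (f(E) = -30 + 6*(-4) = -30 - 24 = -54)
X(j) = 2*j*(3 + j) (X(j) = (2*j)*(3 + j) = 2*j*(3 + j))
b(d) = -63 + 9*d (b(d) = -9*(7 - d) = -63 + 9*d)
O(q) = 7 + 2*q*(3 + q) (O(q) = 2 + (2*q*(3 + q) + 5) = 2 + (5 + 2*q*(3 + q)) = 7 + 2*q*(3 + q))
-28*(b(f(-4)) + O(4)) = -28*((-63 + 9*(-54)) + (7 + 2*4*(3 + 4))) = -28*((-63 - 486) + (7 + 2*4*7)) = -28*(-549 + (7 + 56)) = -28*(-549 + 63) = -28*(-486) = 13608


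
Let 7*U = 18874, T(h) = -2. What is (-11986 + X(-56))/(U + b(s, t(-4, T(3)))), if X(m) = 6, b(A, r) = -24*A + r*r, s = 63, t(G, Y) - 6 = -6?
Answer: -8386/829 ≈ -10.116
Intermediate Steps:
t(G, Y) = 0 (t(G, Y) = 6 - 6 = 0)
b(A, r) = r² - 24*A (b(A, r) = -24*A + r² = r² - 24*A)
U = 18874/7 (U = (⅐)*18874 = 18874/7 ≈ 2696.3)
(-11986 + X(-56))/(U + b(s, t(-4, T(3)))) = (-11986 + 6)/(18874/7 + (0² - 24*63)) = -11980/(18874/7 + (0 - 1512)) = -11980/(18874/7 - 1512) = -11980/8290/7 = -11980*7/8290 = -8386/829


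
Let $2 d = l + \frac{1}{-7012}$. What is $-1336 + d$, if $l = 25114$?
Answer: $\frac{157363303}{14024} \approx 11221.0$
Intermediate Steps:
$d = \frac{176099367}{14024}$ ($d = \frac{25114 + \frac{1}{-7012}}{2} = \frac{25114 - \frac{1}{7012}}{2} = \frac{1}{2} \cdot \frac{176099367}{7012} = \frac{176099367}{14024} \approx 12557.0$)
$-1336 + d = -1336 + \frac{176099367}{14024} = \frac{157363303}{14024}$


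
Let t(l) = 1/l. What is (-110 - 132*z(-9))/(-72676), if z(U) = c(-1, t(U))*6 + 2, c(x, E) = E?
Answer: 143/36338 ≈ 0.0039353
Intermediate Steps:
t(l) = 1/l
z(U) = 2 + 6/U (z(U) = 6/U + 2 = 2 + 6/U)
(-110 - 132*z(-9))/(-72676) = (-110 - 132*(2 + 6/(-9)))/(-72676) = (-110 - 132*(2 + 6*(-1/9)))*(-1/72676) = (-110 - 132*(2 - 2/3))*(-1/72676) = (-110 - 132*4/3)*(-1/72676) = (-110 - 176)*(-1/72676) = -286*(-1/72676) = 143/36338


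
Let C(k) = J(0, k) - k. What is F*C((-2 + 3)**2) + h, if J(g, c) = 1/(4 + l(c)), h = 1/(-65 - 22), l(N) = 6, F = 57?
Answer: -44641/870 ≈ -51.312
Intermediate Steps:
h = -1/87 (h = 1/(-87) = -1/87 ≈ -0.011494)
J(g, c) = 1/10 (J(g, c) = 1/(4 + 6) = 1/10)
C(k) = 1/10 - k
F*C((-2 + 3)**2) + h = 57*(1/10 - (-2 + 3)**2) - 1/87 = 57*(1/10 - 1*1**2) - 1/87 = 57*(1/10 - 1*1) - 1/87 = 57*(1/10 - 1) - 1/87 = 57*(-9/10) - 1/87 = -513/10 - 1/87 = -44641/870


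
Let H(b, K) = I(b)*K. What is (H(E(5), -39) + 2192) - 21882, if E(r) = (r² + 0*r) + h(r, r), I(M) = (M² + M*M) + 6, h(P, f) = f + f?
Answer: -115474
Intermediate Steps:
h(P, f) = 2*f
I(M) = 6 + 2*M² (I(M) = (M² + M²) + 6 = 2*M² + 6 = 6 + 2*M²)
E(r) = r² + 2*r (E(r) = (r² + 0*r) + 2*r = (r² + 0) + 2*r = r² + 2*r)
H(b, K) = K*(6 + 2*b²) (H(b, K) = (6 + 2*b²)*K = K*(6 + 2*b²))
(H(E(5), -39) + 2192) - 21882 = (2*(-39)*(3 + (5*(2 + 5))²) + 2192) - 21882 = (2*(-39)*(3 + (5*7)²) + 2192) - 21882 = (2*(-39)*(3 + 35²) + 2192) - 21882 = (2*(-39)*(3 + 1225) + 2192) - 21882 = (2*(-39)*1228 + 2192) - 21882 = (-95784 + 2192) - 21882 = -93592 - 21882 = -115474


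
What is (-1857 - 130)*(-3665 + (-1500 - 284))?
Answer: 10827163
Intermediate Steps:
(-1857 - 130)*(-3665 + (-1500 - 284)) = -1987*(-3665 - 1784) = -1987*(-5449) = 10827163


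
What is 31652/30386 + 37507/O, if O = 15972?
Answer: 822616723/242662596 ≈ 3.3900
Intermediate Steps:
31652/30386 + 37507/O = 31652/30386 + 37507/15972 = 31652*(1/30386) + 37507*(1/15972) = 15826/15193 + 37507/15972 = 822616723/242662596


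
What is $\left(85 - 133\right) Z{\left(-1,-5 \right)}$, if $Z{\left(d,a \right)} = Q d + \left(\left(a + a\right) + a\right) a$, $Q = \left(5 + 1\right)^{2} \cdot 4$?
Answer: $3312$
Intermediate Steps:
$Q = 144$ ($Q = 6^{2} \cdot 4 = 36 \cdot 4 = 144$)
$Z{\left(d,a \right)} = 3 a^{2} + 144 d$ ($Z{\left(d,a \right)} = 144 d + \left(\left(a + a\right) + a\right) a = 144 d + \left(2 a + a\right) a = 144 d + 3 a a = 144 d + 3 a^{2} = 3 a^{2} + 144 d$)
$\left(85 - 133\right) Z{\left(-1,-5 \right)} = \left(85 - 133\right) \left(3 \left(-5\right)^{2} + 144 \left(-1\right)\right) = - 48 \left(3 \cdot 25 - 144\right) = - 48 \left(75 - 144\right) = \left(-48\right) \left(-69\right) = 3312$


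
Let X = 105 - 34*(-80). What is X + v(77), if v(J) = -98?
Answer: 2727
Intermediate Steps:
X = 2825 (X = 105 + 2720 = 2825)
X + v(77) = 2825 - 98 = 2727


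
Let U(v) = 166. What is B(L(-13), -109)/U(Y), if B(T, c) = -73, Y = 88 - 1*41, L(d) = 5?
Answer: -73/166 ≈ -0.43976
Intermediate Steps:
Y = 47 (Y = 88 - 41 = 47)
B(L(-13), -109)/U(Y) = -73/166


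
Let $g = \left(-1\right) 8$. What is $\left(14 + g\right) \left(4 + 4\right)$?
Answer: $48$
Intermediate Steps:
$g = -8$
$\left(14 + g\right) \left(4 + 4\right) = \left(14 - 8\right) \left(4 + 4\right) = 6 \cdot 8 = 48$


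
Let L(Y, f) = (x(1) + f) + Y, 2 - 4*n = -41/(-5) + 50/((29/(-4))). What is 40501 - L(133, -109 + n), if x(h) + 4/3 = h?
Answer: 70430257/1740 ≈ 40477.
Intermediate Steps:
x(h) = -4/3 + h
n = 101/580 (n = ½ - (-41/(-5) + 50/((29/(-4))))/4 = ½ - (-41*(-⅕) + 50/((29*(-¼))))/4 = ½ - (41/5 + 50/(-29/4))/4 = ½ - (41/5 + 50*(-4/29))/4 = ½ - (41/5 - 200/29)/4 = ½ - ¼*189/145 = ½ - 189/580 = 101/580 ≈ 0.17414)
L(Y, f) = -⅓ + Y + f (L(Y, f) = ((-4/3 + 1) + f) + Y = (-⅓ + f) + Y = -⅓ + Y + f)
40501 - L(133, -109 + n) = 40501 - (-⅓ + 133 + (-109 + 101/580)) = 40501 - (-⅓ + 133 - 63119/580) = 40501 - 1*41483/1740 = 40501 - 41483/1740 = 70430257/1740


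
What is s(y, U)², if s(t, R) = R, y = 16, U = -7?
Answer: 49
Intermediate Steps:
s(y, U)² = (-7)² = 49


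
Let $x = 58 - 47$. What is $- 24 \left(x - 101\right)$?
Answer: $2160$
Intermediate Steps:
$x = 11$
$- 24 \left(x - 101\right) = - 24 \left(11 - 101\right) = \left(-24\right) \left(-90\right) = 2160$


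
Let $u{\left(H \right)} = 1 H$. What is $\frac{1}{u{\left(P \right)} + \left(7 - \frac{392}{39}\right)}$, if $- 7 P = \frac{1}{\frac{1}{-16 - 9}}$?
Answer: $\frac{273}{142} \approx 1.9225$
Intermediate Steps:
$P = \frac{25}{7}$ ($P = - \frac{1}{7 \frac{1}{-16 - 9}} = - \frac{1}{7 \frac{1}{-25}} = - \frac{1}{7 \left(- \frac{1}{25}\right)} = \left(- \frac{1}{7}\right) \left(-25\right) = \frac{25}{7} \approx 3.5714$)
$u{\left(H \right)} = H$
$\frac{1}{u{\left(P \right)} + \left(7 - \frac{392}{39}\right)} = \frac{1}{\frac{25}{7} + \left(7 - \frac{392}{39}\right)} = \frac{1}{\frac{25}{7} - \frac{119}{39}} = \frac{1}{\frac{142}{273}} = \frac{273}{142}$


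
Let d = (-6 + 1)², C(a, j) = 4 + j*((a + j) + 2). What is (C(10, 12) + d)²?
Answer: 100489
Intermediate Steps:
C(a, j) = 4 + j*(2 + a + j)
d = 25 (d = (-5)² = 25)
(C(10, 12) + d)² = ((4 + 12² + 2*12 + 10*12) + 25)² = ((4 + 144 + 24 + 120) + 25)² = (292 + 25)² = 317² = 100489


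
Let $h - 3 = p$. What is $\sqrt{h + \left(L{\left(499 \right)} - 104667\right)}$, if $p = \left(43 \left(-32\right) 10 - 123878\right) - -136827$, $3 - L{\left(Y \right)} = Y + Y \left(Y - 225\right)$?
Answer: $7 i \sqrt{4953} \approx 492.64 i$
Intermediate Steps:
$L{\left(Y \right)} = 3 - Y - Y \left(-225 + Y\right)$ ($L{\left(Y \right)} = 3 - \left(Y + Y \left(Y - 225\right)\right) = 3 - \left(Y + Y \left(-225 + Y\right)\right) = 3 - Y - Y \left(-225 + Y\right)$)
$p = -811$ ($p = \left(\left(-1376\right) 10 - 123878\right) + 136827 = \left(-13760 - 123878\right) + 136827 = -137638 + 136827 = -811$)
$h = -808$ ($h = 3 - 811 = -808$)
$\sqrt{h + \left(L{\left(499 \right)} - 104667\right)} = \sqrt{-808 + \left(\left(3 - 499^{2} + 224 \cdot 499\right) - 104667\right)} = \sqrt{-808 + \left(\left(3 - 249001 + 111776\right) - 104667\right)} = \sqrt{-808 - 241889} = \sqrt{-242697} = 7 i \sqrt{4953}$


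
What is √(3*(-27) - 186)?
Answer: I*√267 ≈ 16.34*I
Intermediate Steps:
√(3*(-27) - 186) = √(-81 - 186) = √(-267) = I*√267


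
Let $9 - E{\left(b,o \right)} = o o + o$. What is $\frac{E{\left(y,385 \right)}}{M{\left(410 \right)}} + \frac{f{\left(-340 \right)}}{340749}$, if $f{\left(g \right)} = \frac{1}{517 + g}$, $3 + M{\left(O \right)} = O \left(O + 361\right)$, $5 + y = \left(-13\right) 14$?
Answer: $- \frac{995834260474}{2118358501479} \approx -0.4701$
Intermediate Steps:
$y = -187$ ($y = -5 - 182 = -187$)
$M{\left(O \right)} = -3 + O \left(361 + O\right)$ ($M{\left(O \right)} = -3 + O \left(O + 361\right) = -3 + O \left(361 + O\right)$)
$E{\left(b,o \right)} = 9 - o - o^{2}$ ($E{\left(b,o \right)} = 9 - \left(o o + o\right) = 9 - \left(o^{2} + o\right) = 9 - \left(o + o^{2}\right) = 9 - o - o^{2}$)
$\frac{E{\left(y,385 \right)}}{M{\left(410 \right)}} + \frac{f{\left(-340 \right)}}{340749} = \frac{9 - 385 - 385^{2}}{-3 + 410^{2} + 361 \cdot 410} + \frac{1}{\left(517 - 340\right) 340749} = \frac{9 - 385 - 148225}{-3 + 168100 + 148010} + \frac{1}{177} \cdot \frac{1}{340749} = \frac{9 - 385 - 148225}{316107} + \frac{1}{177} \cdot \frac{1}{340749} = \left(-148601\right) \frac{1}{316107} + \frac{1}{60312573} = - \frac{148601}{316107} + \frac{1}{60312573} = - \frac{995834260474}{2118358501479}$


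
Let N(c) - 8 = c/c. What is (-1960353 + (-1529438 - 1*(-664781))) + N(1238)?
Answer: -2825001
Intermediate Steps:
N(c) = 9 (N(c) = 8 + c/c = 8 + 1 = 9)
(-1960353 + (-1529438 - 1*(-664781))) + N(1238) = (-1960353 + (-1529438 - 1*(-664781))) + 9 = (-1960353 + (-1529438 + 664781)) + 9 = (-1960353 - 864657) + 9 = -2825010 + 9 = -2825001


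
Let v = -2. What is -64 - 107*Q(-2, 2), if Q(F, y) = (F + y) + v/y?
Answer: 43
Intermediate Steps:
Q(F, y) = F + y - 2/y (Q(F, y) = (F + y) - 2/y = F + y - 2/y)
-64 - 107*Q(-2, 2) = -64 - 107*(-2 + 2 - 2/2) = -64 - 107*(-2 + 2 - 2*½) = -64 - 107*(-2 + 2 - 1) = -64 - 107*(-1) = -64 + 107 = 43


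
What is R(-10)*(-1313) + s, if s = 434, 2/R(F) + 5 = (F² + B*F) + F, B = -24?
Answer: 10648/25 ≈ 425.92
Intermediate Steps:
R(F) = 2/(-5 + F² - 23*F) (R(F) = 2/(-5 + ((F² - 24*F) + F)) = 2/(-5 + (F² - 23*F)) = 2/(-5 + F² - 23*F))
R(-10)*(-1313) + s = (2/(-5 + (-10)² - 23*(-10)))*(-1313) + 434 = (2/(-5 + 100 + 230))*(-1313) + 434 = (2/325)*(-1313) + 434 = -202/25 + 434 = 10648/25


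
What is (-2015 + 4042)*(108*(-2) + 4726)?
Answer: 9141770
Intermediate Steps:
(-2015 + 4042)*(108*(-2) + 4726) = 2027*(-216 + 4726) = 2027*4510 = 9141770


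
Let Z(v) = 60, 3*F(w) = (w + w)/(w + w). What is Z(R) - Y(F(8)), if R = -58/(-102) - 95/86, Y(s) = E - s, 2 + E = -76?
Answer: 415/3 ≈ 138.33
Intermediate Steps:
E = -78 (E = -2 - 76 = -78)
F(w) = 1/3 (F(w) = ((w + w)/(w + w))/3 = ((2*w)/((2*w)))/3 = ((2*w)*(1/(2*w)))/3 = (1/3)*1 = 1/3)
Y(s) = -78 - s
R = -2351/4386 (R = -58*(-1/102) - 95*1/86 = 29/51 - 95/86 = -2351/4386 ≈ -0.53602)
Z(R) - Y(F(8)) = 60 - (-78 - 1*1/3) = 60 - (-78 - 1/3) = 60 - 1*(-235/3) = 60 + 235/3 = 415/3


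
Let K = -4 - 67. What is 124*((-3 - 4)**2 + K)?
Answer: -2728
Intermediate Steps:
K = -71
124*((-3 - 4)**2 + K) = 124*((-3 - 4)**2 - 71) = 124*((-7)**2 - 71) = 124*(49 - 71) = 124*(-22) = -2728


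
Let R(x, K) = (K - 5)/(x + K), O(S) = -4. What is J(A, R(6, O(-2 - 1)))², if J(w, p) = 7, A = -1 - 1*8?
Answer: 49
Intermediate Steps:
R(x, K) = (-5 + K)/(K + x)
A = -9 (A = -1 - 8 = -9)
J(A, R(6, O(-2 - 1)))² = 7² = 49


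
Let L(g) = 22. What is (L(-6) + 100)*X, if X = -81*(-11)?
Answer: 108702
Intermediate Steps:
X = 891
(L(-6) + 100)*X = (22 + 100)*891 = 122*891 = 108702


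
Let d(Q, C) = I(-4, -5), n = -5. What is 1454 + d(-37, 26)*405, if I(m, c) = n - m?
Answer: 1049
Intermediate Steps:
I(m, c) = -5 - m
d(Q, C) = -1 (d(Q, C) = -5 - 1*(-4) = -5 + 4 = -1)
1454 + d(-37, 26)*405 = 1454 - 1*405 = 1454 - 405 = 1049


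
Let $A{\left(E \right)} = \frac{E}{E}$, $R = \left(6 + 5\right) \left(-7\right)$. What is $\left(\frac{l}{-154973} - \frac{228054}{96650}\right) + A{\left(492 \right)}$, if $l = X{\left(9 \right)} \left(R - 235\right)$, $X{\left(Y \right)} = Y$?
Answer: $- \frac{772795342}{576082325} \approx -1.3415$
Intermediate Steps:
$R = -77$ ($R = 11 \left(-7\right) = -77$)
$A{\left(E \right)} = 1$
$l = -2808$ ($l = 9 \left(-77 - 235\right) = 9 \left(-312\right) = -2808$)
$\left(\frac{l}{-154973} - \frac{228054}{96650}\right) + A{\left(492 \right)} = \left(- \frac{2808}{-154973} - \frac{228054}{96650}\right) + 1 = \left(\left(-2808\right) \left(- \frac{1}{154973}\right) - \frac{114027}{48325}\right) + 1 = \left(\frac{216}{11921} - \frac{114027}{48325}\right) + 1 = - \frac{1348877667}{576082325} + 1 = - \frac{772795342}{576082325}$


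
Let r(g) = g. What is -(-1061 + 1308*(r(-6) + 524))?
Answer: -676483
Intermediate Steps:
-(-1061 + 1308*(r(-6) + 524)) = -(-1061 + 1308*(-6 + 524)) = -(-1061 + 1308*518) = -(-1061 + 677544) = -1*676483 = -676483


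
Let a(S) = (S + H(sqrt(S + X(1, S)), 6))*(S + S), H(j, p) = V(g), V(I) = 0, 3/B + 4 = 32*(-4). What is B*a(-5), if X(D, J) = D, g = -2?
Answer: -25/22 ≈ -1.1364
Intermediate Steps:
B = -1/44 (B = 3/(-4 + 32*(-4)) = 3/(-4 - 128) = 3/(-132) = 3*(-1/132) = -1/44 ≈ -0.022727)
H(j, p) = 0
a(S) = 2*S**2 (a(S) = (S + 0)*(S + S) = S*(2*S) = 2*S**2)
B*a(-5) = -(-5)**2/22 = -25/22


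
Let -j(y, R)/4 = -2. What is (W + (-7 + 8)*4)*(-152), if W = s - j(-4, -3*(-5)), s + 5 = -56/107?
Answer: 154888/107 ≈ 1447.6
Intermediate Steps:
j(y, R) = 8 (j(y, R) = -4*(-2) = 8)
s = -591/107 (s = -5 - 56/107 = -591/107 ≈ -5.5234)
W = -1447/107 (W = -591/107 - 1*8 = -591/107 - 8 = -1447/107 ≈ -13.523)
(W + (-7 + 8)*4)*(-152) = (-1447/107 + (-7 + 8)*4)*(-152) = (-1447/107 + 1*4)*(-152) = (-1447/107 + 4)*(-152) = -1019/107*(-152) = 154888/107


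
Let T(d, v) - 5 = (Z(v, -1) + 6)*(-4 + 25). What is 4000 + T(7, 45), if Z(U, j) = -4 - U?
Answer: 3102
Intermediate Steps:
T(d, v) = 47 - 21*v (T(d, v) = 5 + ((-4 - v) + 6)*(-4 + 25) = 5 + (2 - v)*21 = 5 + (42 - 21*v) = 47 - 21*v)
4000 + T(7, 45) = 4000 + (47 - 21*45) = 4000 + (47 - 945) = 4000 - 898 = 3102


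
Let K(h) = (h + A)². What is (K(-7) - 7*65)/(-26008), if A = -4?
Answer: 167/13004 ≈ 0.012842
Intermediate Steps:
K(h) = (-4 + h)² (K(h) = (h - 4)² = (-4 + h)²)
(K(-7) - 7*65)/(-26008) = ((-4 - 7)² - 7*65)/(-26008) = ((-11)² - 455)*(-1/26008) = (121 - 455)*(-1/26008) = -334*(-1/26008) = 167/13004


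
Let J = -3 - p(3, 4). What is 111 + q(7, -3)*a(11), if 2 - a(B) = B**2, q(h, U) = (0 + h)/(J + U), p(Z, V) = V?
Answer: 1943/10 ≈ 194.30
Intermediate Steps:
J = -7 (J = -3 - 1*4 = -3 - 4 = -7)
q(h, U) = h/(-7 + U) (q(h, U) = (0 + h)/(-7 + U) = h/(-7 + U))
a(B) = 2 - B**2
111 + q(7, -3)*a(11) = 111 + (7/(-7 - 3))*(2 - 1*11**2) = 111 + (7/(-10))*(2 - 1*121) = 111 + (7*(-1/10))*(2 - 121) = 111 - 7/10*(-119) = 111 + 833/10 = 1943/10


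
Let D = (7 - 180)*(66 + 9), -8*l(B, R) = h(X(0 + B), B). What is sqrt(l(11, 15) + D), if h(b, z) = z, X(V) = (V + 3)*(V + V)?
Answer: I*sqrt(207622)/4 ≈ 113.91*I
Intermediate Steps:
X(V) = 2*V*(3 + V) (X(V) = (3 + V)*(2*V) = 2*V*(3 + V))
l(B, R) = -B/8
D = -12975 (D = -173*75 = -12975)
sqrt(l(11, 15) + D) = sqrt(-1/8*11 - 12975) = sqrt(-11/8 - 12975) = sqrt(-103811/8) = I*sqrt(207622)/4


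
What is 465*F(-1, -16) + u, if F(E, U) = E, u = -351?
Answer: -816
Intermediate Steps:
465*F(-1, -16) + u = 465*(-1) - 351 = -465 - 351 = -816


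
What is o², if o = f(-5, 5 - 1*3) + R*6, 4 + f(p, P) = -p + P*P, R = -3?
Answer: 169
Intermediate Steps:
f(p, P) = -4 + P² - p (f(p, P) = -4 + (-p + P*P) = -4 + (-p + P²) = -4 + (P² - p) = -4 + P² - p)
o = -13 (o = (-4 + (5 - 1*3)² - 1*(-5)) - 3*6 = (-4 + (5 - 3)² + 5) - 18 = (-4 + 2² + 5) - 18 = (-4 + 4 + 5) - 18 = 5 - 18 = -13)
o² = (-13)² = 169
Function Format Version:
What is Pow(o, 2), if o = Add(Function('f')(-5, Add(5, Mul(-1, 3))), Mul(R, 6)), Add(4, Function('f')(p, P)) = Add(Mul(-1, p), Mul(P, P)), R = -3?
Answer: 169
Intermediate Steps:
Function('f')(p, P) = Add(-4, Pow(P, 2), Mul(-1, p)) (Function('f')(p, P) = Add(-4, Add(Mul(-1, p), Mul(P, P))) = Add(-4, Add(Mul(-1, p), Pow(P, 2))) = Add(-4, Add(Pow(P, 2), Mul(-1, p))) = Add(-4, Pow(P, 2), Mul(-1, p)))
o = -13 (o = Add(Add(-4, Pow(Add(5, Mul(-1, 3)), 2), Mul(-1, -5)), Mul(-3, 6)) = Add(Add(-4, Pow(Add(5, -3), 2), 5), -18) = Add(Add(-4, Pow(2, 2), 5), -18) = Add(Add(-4, 4, 5), -18) = Add(5, -18) = -13)
Pow(o, 2) = Pow(-13, 2) = 169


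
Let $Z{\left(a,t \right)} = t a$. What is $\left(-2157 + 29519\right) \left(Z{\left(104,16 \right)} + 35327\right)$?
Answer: $1012147742$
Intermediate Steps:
$Z{\left(a,t \right)} = a t$
$\left(-2157 + 29519\right) \left(Z{\left(104,16 \right)} + 35327\right) = \left(-2157 + 29519\right) \left(104 \cdot 16 + 35327\right) = 27362 \left(1664 + 35327\right) = 27362 \cdot 36991 = 1012147742$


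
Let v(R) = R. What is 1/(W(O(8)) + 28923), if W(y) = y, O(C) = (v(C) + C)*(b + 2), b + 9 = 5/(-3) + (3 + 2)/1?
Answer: 3/86593 ≈ 3.4645e-5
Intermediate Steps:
b = -17/3 (b = -9 + (5/(-3) + (3 + 2)/1) = -9 + (5*(-⅓) + 5*1) = -9 + (-5/3 + 5) = -9 + 10/3 = -17/3 ≈ -5.6667)
O(C) = -22*C/3 (O(C) = (C + C)*(-17/3 + 2) = (2*C)*(-11/3) = -22*C/3)
1/(W(O(8)) + 28923) = 1/(-22/3*8 + 28923) = 1/(-176/3 + 28923) = 1/(86593/3) = 3/86593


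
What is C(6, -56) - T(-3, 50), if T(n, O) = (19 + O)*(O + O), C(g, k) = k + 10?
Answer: -6946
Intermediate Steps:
C(g, k) = 10 + k
T(n, O) = 2*O*(19 + O) (T(n, O) = (19 + O)*(2*O) = 2*O*(19 + O))
C(6, -56) - T(-3, 50) = (10 - 56) - 2*50*(19 + 50) = -46 - 2*50*69 = -46 - 1*6900 = -46 - 6900 = -6946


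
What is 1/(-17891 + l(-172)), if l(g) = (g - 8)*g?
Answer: 1/13069 ≈ 7.6517e-5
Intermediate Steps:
l(g) = g*(-8 + g) (l(g) = (-8 + g)*g = g*(-8 + g))
1/(-17891 + l(-172)) = 1/(-17891 - 172*(-8 - 172)) = 1/(-17891 - 172*(-180)) = 1/(-17891 + 30960) = 1/13069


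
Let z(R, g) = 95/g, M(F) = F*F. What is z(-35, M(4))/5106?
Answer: 95/81696 ≈ 0.0011628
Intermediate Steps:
M(F) = F**2
z(-35, M(4))/5106 = (95/(4**2))/5106 = (95/16)*(1/5106) = 95/81696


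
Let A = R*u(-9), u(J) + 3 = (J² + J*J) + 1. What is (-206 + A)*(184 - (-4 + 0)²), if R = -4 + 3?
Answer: -61488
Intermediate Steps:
R = -1
u(J) = -2 + 2*J² (u(J) = -3 + ((J² + J*J) + 1) = -3 + ((J² + J²) + 1) = -3 + (2*J² + 1) = -3 + (1 + 2*J²) = -2 + 2*J²)
A = -160 (A = -(-2 + 2*(-9)²) = -(-2 + 2*81) = -(-2 + 162) = -1*160 = -160)
(-206 + A)*(184 - (-4 + 0)²) = (-206 - 160)*(184 - (-4 + 0)²) = -366*(184 - 1*(-4)²) = -366*(184 - 1*16) = -366*(184 - 16) = -366*168 = -61488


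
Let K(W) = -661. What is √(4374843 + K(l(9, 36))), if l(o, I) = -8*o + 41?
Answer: √4374182 ≈ 2091.5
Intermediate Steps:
l(o, I) = 41 - 8*o
√(4374843 + K(l(9, 36))) = √(4374843 - 661) = √4374182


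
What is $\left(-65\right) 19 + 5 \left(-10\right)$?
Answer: $-1285$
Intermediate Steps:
$\left(-65\right) 19 + 5 \left(-10\right) = -1235 - 50 = -1285$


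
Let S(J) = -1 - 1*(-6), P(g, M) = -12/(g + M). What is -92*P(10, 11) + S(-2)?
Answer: 403/7 ≈ 57.571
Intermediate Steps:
P(g, M) = -12/(M + g)
S(J) = 5 (S(J) = -1 + 6 = 5)
-92*P(10, 11) + S(-2) = -(-1104)/(11 + 10) + 5 = -(-1104)/21 + 5 = -92*(-4/7) + 5 = 368/7 + 5 = 403/7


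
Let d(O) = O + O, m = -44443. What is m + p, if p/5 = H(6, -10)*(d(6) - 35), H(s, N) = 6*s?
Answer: -48583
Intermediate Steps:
d(O) = 2*O
p = -4140 (p = 5*((6*6)*(2*6 - 35)) = 5*(36*(12 - 35)) = 5*(36*(-23)) = 5*(-828) = -4140)
m + p = -44443 - 4140 = -48583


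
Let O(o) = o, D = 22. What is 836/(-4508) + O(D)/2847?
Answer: -570229/3208569 ≈ -0.17772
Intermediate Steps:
836/(-4508) + O(D)/2847 = 836/(-4508) + 22/2847 = 836*(-1/4508) + 22*(1/2847) = -209/1127 + 22/2847 = -570229/3208569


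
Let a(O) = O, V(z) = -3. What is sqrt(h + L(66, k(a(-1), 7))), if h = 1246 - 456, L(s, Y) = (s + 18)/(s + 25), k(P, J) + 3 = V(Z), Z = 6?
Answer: sqrt(133666)/13 ≈ 28.123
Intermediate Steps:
k(P, J) = -6 (k(P, J) = -3 - 3 = -6)
L(s, Y) = (18 + s)/(25 + s)
h = 790
sqrt(h + L(66, k(a(-1), 7))) = sqrt(790 + (18 + 66)/(25 + 66)) = sqrt(790 + 84/91) = sqrt(790 + (1/91)*84) = sqrt(790 + 12/13) = sqrt(10282/13) = sqrt(133666)/13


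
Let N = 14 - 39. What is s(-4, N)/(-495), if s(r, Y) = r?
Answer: 4/495 ≈ 0.0080808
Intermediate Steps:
N = -25
s(-4, N)/(-495) = -4/(-495) = -4*(-1/495) = 4/495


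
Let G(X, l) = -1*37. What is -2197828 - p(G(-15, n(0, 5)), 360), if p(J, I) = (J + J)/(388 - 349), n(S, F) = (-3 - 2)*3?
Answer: -85715218/39 ≈ -2.1978e+6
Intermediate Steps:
n(S, F) = -15 (n(S, F) = -5*3 = -15)
G(X, l) = -37
p(J, I) = 2*J/39 (p(J, I) = (2*J)/39 = (2*J)*(1/39) = 2*J/39)
-2197828 - p(G(-15, n(0, 5)), 360) = -2197828 - 2*(-37)/39 = -2197828 - 1*(-74/39) = -2197828 + 74/39 = -85715218/39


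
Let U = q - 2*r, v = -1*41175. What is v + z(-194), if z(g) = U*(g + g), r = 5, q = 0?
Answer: -37295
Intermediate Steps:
v = -41175
U = -10 (U = 0 - 2*5 = 0 - 10 = -10)
z(g) = -20*g (z(g) = -10*(g + g) = -20*g)
v + z(-194) = -41175 - 20*(-194) = -41175 + 3880 = -37295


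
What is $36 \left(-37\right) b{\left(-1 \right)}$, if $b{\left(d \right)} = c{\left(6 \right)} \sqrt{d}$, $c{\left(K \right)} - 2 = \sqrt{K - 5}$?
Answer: $- 3996 i \approx - 3996.0 i$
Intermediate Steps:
$c{\left(K \right)} = 2 + \sqrt{-5 + K}$ ($c{\left(K \right)} = 2 + \sqrt{K - 5} = 2 + \sqrt{-5 + K}$)
$b{\left(d \right)} = 3 \sqrt{d}$ ($b{\left(d \right)} = \left(2 + \sqrt{-5 + 6}\right) \sqrt{d} = \left(2 + \sqrt{1}\right) \sqrt{d} = \left(2 + 1\right) \sqrt{d} = 3 \sqrt{d}$)
$36 \left(-37\right) b{\left(-1 \right)} = 36 \left(-37\right) 3 \sqrt{-1} = - 1332 \cdot 3 i = - 3996 i$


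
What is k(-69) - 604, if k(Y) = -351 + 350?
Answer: -605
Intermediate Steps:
k(Y) = -1
k(-69) - 604 = -1 - 604 = -605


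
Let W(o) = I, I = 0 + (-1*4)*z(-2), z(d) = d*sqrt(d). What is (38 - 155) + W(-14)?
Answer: -117 + 8*I*sqrt(2) ≈ -117.0 + 11.314*I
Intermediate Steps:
z(d) = d**(3/2)
I = 8*I*sqrt(2) (I = 0 + (-1*4)*(-2)**(3/2) = 0 - (-8)*I*sqrt(2) = 0 + 8*I*sqrt(2) = 8*I*sqrt(2) ≈ 11.314*I)
W(o) = 8*I*sqrt(2)
(38 - 155) + W(-14) = (38 - 155) + 8*I*sqrt(2) = -117 + 8*I*sqrt(2)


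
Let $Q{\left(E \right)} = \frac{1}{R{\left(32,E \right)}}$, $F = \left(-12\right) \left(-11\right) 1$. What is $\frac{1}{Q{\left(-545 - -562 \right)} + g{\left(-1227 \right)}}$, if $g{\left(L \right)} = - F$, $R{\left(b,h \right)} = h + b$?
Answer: $- \frac{49}{6467} \approx -0.0075769$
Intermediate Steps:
$F = 132$ ($F = 132 \cdot 1 = 132$)
$R{\left(b,h \right)} = b + h$
$g{\left(L \right)} = -132$ ($g{\left(L \right)} = \left(-1\right) 132 = -132$)
$Q{\left(E \right)} = \frac{1}{32 + E}$
$\frac{1}{Q{\left(-545 - -562 \right)} + g{\left(-1227 \right)}} = \frac{1}{\frac{1}{32 - -17} - 132} = \frac{1}{\frac{1}{32 + \left(-545 + 562\right)} - 132} = \frac{1}{\frac{1}{32 + 17} - 132} = \frac{1}{\frac{1}{49} - 132} = \frac{1}{- \frac{6467}{49}} = - \frac{49}{6467}$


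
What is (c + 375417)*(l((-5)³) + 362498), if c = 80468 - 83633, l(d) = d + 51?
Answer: 134913058848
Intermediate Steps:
l(d) = 51 + d
c = -3165
(c + 375417)*(l((-5)³) + 362498) = (-3165 + 375417)*((51 + (-5)³) + 362498) = 372252*((51 - 125) + 362498) = 372252*(-74 + 362498) = 372252*362424 = 134913058848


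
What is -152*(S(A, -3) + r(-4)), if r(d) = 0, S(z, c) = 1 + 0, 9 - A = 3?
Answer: -152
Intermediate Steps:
A = 6 (A = 9 - 1*3 = 9 - 3 = 6)
S(z, c) = 1
-152*(S(A, -3) + r(-4)) = -152*(1 + 0) = -152*1 = -152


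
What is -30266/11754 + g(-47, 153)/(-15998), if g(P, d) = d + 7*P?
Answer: -120531691/47010123 ≈ -2.5640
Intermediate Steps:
-30266/11754 + g(-47, 153)/(-15998) = -30266/11754 + (153 + 7*(-47))/(-15998) = -30266*1/11754 + (153 - 329)*(-1/15998) = -15133/5877 - 176*(-1/15998) = -15133/5877 + 88/7999 = -120531691/47010123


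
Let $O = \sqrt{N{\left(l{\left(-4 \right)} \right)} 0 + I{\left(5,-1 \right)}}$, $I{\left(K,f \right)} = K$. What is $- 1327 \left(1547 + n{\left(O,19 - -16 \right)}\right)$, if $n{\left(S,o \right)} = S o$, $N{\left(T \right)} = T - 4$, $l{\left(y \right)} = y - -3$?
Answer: $-2052869 - 46445 \sqrt{5} \approx -2.1567 \cdot 10^{6}$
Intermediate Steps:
$l{\left(y \right)} = 3 + y$ ($l{\left(y \right)} = y + 3 = 3 + y$)
$N{\left(T \right)} = -4 + T$
$O = \sqrt{5}$ ($O = \sqrt{\left(-4 + \left(3 - 4\right)\right) 0 + 5} = \sqrt{\left(-4 - 1\right) 0 + 5} = \sqrt{\left(-5\right) 0 + 5} = \sqrt{0 + 5} = \sqrt{5} \approx 2.2361$)
$- 1327 \left(1547 + n{\left(O,19 - -16 \right)}\right) = - 1327 \left(1547 + \sqrt{5} \left(19 - -16\right)\right) = - 1327 \left(1547 + \sqrt{5} \left(19 + 16\right)\right) = - 1327 \left(1547 + \sqrt{5} \cdot 35\right) = - 1327 \left(1547 + 35 \sqrt{5}\right) = -2052869 - 46445 \sqrt{5}$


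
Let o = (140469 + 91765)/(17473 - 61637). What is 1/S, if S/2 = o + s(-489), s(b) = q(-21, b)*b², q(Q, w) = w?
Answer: -11041/2582052107975 ≈ -4.2761e-9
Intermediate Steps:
o = -116117/22082 (o = 232234/(-44164) = 232234*(-1/44164) = -116117/22082 ≈ -5.2584)
s(b) = b³ (s(b) = b*b² = b³)
S = -2582052107975/11041 (S = 2*(-116117/22082 + (-489)³) = 2*(-116117/22082 - 116930169) = 2*(-2582052107975/22082) = -2582052107975/11041 ≈ -2.3386e+8)
1/S = 1/(-2582052107975/11041) = -11041/2582052107975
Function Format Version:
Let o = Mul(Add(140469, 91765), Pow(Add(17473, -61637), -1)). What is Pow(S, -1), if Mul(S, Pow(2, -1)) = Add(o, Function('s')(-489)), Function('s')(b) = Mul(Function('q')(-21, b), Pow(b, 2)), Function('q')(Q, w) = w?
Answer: Rational(-11041, 2582052107975) ≈ -4.2761e-9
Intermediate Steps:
o = Rational(-116117, 22082) (o = Mul(232234, Pow(-44164, -1)) = Mul(232234, Rational(-1, 44164)) = Rational(-116117, 22082) ≈ -5.2584)
Function('s')(b) = Pow(b, 3) (Function('s')(b) = Mul(b, Pow(b, 2)) = Pow(b, 3))
S = Rational(-2582052107975, 11041) (S = Mul(2, Add(Rational(-116117, 22082), Pow(-489, 3))) = Mul(2, Add(Rational(-116117, 22082), -116930169)) = Mul(2, Rational(-2582052107975, 22082)) = Rational(-2582052107975, 11041) ≈ -2.3386e+8)
Pow(S, -1) = Pow(Rational(-2582052107975, 11041), -1) = Rational(-11041, 2582052107975)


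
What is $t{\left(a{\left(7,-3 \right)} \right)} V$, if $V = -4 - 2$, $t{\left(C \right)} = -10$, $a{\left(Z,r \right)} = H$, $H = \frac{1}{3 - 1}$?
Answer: $60$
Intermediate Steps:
$H = \frac{1}{2} \approx 0.5$
$a{\left(Z,r \right)} = \frac{1}{2}$
$V = -6$
$t{\left(a{\left(7,-3 \right)} \right)} V = \left(-10\right) \left(-6\right) = 60$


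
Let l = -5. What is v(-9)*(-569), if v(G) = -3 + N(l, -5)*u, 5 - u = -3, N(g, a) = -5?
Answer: 24467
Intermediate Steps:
u = 8 (u = 5 - 1*(-3) = 5 + 3 = 8)
v(G) = -43 (v(G) = -3 - 5*8 = -3 - 40 = -43)
v(-9)*(-569) = -43*(-569) = 24467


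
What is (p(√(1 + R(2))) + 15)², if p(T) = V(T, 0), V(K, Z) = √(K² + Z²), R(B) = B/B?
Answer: (15 + √2)² ≈ 269.43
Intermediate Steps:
R(B) = 1
p(T) = √(T²) (p(T) = √(T² + 0²) = √(T² + 0) = √(T²))
(p(√(1 + R(2))) + 15)² = (√((√(1 + 1))²) + 15)² = (√((√2)²) + 15)² = (√2 + 15)² = (15 + √2)²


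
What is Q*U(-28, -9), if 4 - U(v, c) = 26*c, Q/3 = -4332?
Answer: -3093048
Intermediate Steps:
Q = -12996 (Q = 3*(-4332) = -12996)
U(v, c) = 4 - 26*c
Q*U(-28, -9) = -12996*(4 - 26*(-9)) = -12996*(4 + 234) = -12996*238 = -3093048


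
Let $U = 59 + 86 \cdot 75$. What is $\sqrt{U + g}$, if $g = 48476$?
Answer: $\sqrt{54985} \approx 234.49$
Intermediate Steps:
$U = 6509$ ($U = 59 + 6450 = 6509$)
$\sqrt{U + g} = \sqrt{6509 + 48476} = \sqrt{54985}$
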